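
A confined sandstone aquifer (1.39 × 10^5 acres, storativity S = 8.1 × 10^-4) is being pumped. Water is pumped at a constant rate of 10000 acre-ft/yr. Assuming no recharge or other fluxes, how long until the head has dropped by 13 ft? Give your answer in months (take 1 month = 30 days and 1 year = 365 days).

t ≈ 1.78 months

A = 1.39 × 10^5 acres = 5.625 × 10^8 m²
Δh = 13 ft = 3.962 m
ΔV = S × A × Δh = 8.1 × 10^-4 × 5.625 × 10^8 × 3.962 = 1.805 × 10^6 m³
Q = 10000 acre-ft/yr = 33790 m³/d
t = ΔV / Q = 1.805 × 10^6 m³ / 33790 m³/d = 53.42 d
t = 53.42 d ≈ 1.781 months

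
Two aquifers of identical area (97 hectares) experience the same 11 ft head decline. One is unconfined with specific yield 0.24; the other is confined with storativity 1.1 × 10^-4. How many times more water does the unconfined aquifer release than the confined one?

ΔV_u / ΔV_c ≈ 2180

A = 97 hectares = 9.7 × 10^5 m²
Δh = 11 ft = 3.353 m
Unconfined: ΔV_u = Sy × A × Δh = 0.24 × 9.7 × 10^5 × 3.353 = 7.805 × 10^5 m³
Confined: ΔV_c = S × A × Δh = 1.1 × 10^-4 × 9.7 × 10^5 × 3.353 = 357.7 m³
Ratio = ΔV_u / ΔV_c = Sy / S = 0.24 / 1.1 × 10^-4 = 2182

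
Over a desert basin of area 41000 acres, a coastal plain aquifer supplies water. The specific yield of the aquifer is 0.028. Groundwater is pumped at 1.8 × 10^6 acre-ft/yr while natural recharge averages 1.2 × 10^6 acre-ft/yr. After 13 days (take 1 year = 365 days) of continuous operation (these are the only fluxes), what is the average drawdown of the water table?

A = 41000 acres = 1.659 × 10^8 m²
Net abstraction = 1.8 × 10^6 − 1.2 × 10^6 = 6 × 10^5 acre-ft/yr
Q_net = 6 × 10^5 acre-ft/yr = 2.028 × 10^6 m³/d
ΔV = Q × t = 2.028 × 10^6 m³/d × 13 d = 2.636 × 10^7 m³
Δh = ΔV / (Sy × A) = 2.636 × 10^7 / (0.028 × 1.659 × 10^8) = 5.674 m

Δh ≈ 5.67 m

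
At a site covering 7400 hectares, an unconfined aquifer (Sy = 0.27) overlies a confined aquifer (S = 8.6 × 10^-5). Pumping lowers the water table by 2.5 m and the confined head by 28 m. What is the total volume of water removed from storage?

A = 7400 hectares = 7.4 × 10^7 m²
Unconfined: ΔV_u = Sy × A × Δh_u = 0.27 × 7.4 × 10^7 × 2.5 = 4.995 × 10^7 m³
Confined: ΔV_c = S × A × Δh_c = 8.6 × 10^-5 × 7.4 × 10^7 × 28 = 1.782 × 10^5 m³
Total ΔV = 4.995 × 10^7 + 1.782 × 10^5 = 5.013 × 10^7 m³

ΔV ≈ 5.01 × 10^7 m³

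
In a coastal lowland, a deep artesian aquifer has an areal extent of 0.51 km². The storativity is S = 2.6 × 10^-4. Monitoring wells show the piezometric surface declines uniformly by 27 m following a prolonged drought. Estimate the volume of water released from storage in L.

ΔV ≈ 3.58 × 10^6 L

A = 0.51 km² = 5.1 × 10^5 m²
ΔV = S × A × Δh = 2.6 × 10^-4 × 5.1 × 10^5 m² × 27 m = 3580 m³
ΔV = 3580 m³ = 3.58 × 10^6 L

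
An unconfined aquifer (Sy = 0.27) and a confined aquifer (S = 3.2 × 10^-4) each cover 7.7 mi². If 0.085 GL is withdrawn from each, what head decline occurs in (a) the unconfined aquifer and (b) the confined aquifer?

Δh_u ≈ 0.0158 m; Δh_c ≈ 13.3 m

A = 7.7 mi² = 1.994 × 10^7 m²
ΔV = 0.085 GL = 85000 m³
Unconfined: Δh_u = ΔV/(Sy·A) = 85000/(0.27 × 1.994 × 10^7) = 0.01579 m
Confined: Δh_c = ΔV/(S·A) = 85000/(3.2 × 10^-4 × 1.994 × 10^7) = 13.32 m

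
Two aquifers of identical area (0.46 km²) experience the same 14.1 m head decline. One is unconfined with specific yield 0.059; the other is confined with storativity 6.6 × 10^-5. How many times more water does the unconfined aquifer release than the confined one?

A = 0.46 km² = 4.6 × 10^5 m²
Unconfined: ΔV_u = Sy × A × Δh = 0.059 × 4.6 × 10^5 × 14.1 = 3.827 × 10^5 m³
Confined: ΔV_c = S × A × Δh = 6.6 × 10^-5 × 4.6 × 10^5 × 14.1 = 428.1 m³
Ratio = ΔV_u / ΔV_c = Sy / S = 0.059 / 6.6 × 10^-5 = 893.9

ΔV_u / ΔV_c ≈ 894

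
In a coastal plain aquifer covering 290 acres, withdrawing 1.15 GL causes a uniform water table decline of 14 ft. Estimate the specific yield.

A = 290 acres = 1.174 × 10^6 m²
Δh = 14 ft = 4.267 m
ΔV = 1.15 GL = 1.15 × 10^6 m³
Sy = ΔV / (A × Δh) = 1.15 × 10^6 m³ / (1.174 × 10^6 m² × 4.267 m) = 0.2296

Sy ≈ 0.23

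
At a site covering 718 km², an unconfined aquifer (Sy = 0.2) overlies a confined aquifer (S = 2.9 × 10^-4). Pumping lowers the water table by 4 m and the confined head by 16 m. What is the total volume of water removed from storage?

ΔV ≈ 5.78 × 10^8 m³

A = 718 km² = 7.18 × 10^8 m²
Unconfined: ΔV_u = Sy × A × Δh_u = 0.2 × 7.18 × 10^8 × 4 = 5.744 × 10^8 m³
Confined: ΔV_c = S × A × Δh_c = 2.9 × 10^-4 × 7.18 × 10^8 × 16 = 3.332 × 10^6 m³
Total ΔV = 5.744 × 10^8 + 3.332 × 10^6 = 5.777 × 10^8 m³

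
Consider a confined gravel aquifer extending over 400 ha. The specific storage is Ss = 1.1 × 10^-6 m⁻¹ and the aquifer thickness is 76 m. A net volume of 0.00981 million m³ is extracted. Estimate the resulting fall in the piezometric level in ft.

S = Ss × b = 1.1 × 10^-6 m⁻¹ × 76 m = 8.36 × 10^-5
A = 400 ha = 4 × 10^6 m²
ΔV = 0.00981 million m³ = 9810 m³
Δh = ΔV / (S × A) = 9810 m³ / (8.36 × 10^-5 × 4 × 10^6 m²) = 29.34 m
Δh = 29.34 m = 96.25 ft

Δh ≈ 96.2 ft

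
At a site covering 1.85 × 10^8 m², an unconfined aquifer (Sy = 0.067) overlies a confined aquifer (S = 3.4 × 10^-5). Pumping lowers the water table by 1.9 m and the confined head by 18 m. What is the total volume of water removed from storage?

ΔV ≈ 2.37 × 10^7 m³

Unconfined: ΔV_u = Sy × A × Δh_u = 0.067 × 1.85 × 10^8 × 1.9 = 2.355 × 10^7 m³
Confined: ΔV_c = S × A × Δh_c = 3.4 × 10^-5 × 1.85 × 10^8 × 18 = 1.132 × 10^5 m³
Total ΔV = 2.355 × 10^7 + 1.132 × 10^5 = 2.366 × 10^7 m³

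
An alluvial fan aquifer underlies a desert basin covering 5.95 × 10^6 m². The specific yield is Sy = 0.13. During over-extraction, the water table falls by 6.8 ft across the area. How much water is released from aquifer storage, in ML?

ΔV ≈ 1600 ML

Δh = 6.8 ft = 2.073 m
ΔV = Sy × A × Δh = 0.13 × 5.95 × 10^6 m² × 2.073 m = 1.603 × 10^6 m³
ΔV = 1.603 × 10^6 m³ = 1603 ML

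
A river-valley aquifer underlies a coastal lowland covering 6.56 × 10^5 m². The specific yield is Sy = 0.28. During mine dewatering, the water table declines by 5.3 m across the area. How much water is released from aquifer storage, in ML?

ΔV = Sy × A × Δh = 0.28 × 6.56 × 10^5 m² × 5.3 m = 9.735 × 10^5 m³
ΔV = 9.735 × 10^5 m³ = 973.5 ML

ΔV ≈ 974 ML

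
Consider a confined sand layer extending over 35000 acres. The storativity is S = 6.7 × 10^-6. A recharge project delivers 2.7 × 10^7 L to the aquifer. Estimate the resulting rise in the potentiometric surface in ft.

A = 35000 acres = 1.416 × 10^8 m²
ΔV = 2.7 × 10^7 L = 27000 m³
Δh = ΔV / (S × A) = 27000 m³ / (6.7 × 10^-6 × 1.416 × 10^8 m²) = 28.45 m
Δh = 28.45 m = 93.34 ft

Δh ≈ 93.3 ft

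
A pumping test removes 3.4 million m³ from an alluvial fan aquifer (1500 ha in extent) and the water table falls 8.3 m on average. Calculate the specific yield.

A = 1500 ha = 1.5 × 10^7 m²
ΔV = 3.4 million m³ = 3.4 × 10^6 m³
Sy = ΔV / (A × Δh) = 3.4 × 10^6 m³ / (1.5 × 10^7 m² × 8.3 m) = 0.02731

Sy ≈ 0.027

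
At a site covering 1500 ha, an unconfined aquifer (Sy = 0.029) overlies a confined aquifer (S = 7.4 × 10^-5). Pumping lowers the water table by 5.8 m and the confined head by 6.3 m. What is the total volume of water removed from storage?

ΔV ≈ 2.53 × 10^6 m³

A = 1500 ha = 1.5 × 10^7 m²
Unconfined: ΔV_u = Sy × A × Δh_u = 0.029 × 1.5 × 10^7 × 5.8 = 2.523 × 10^6 m³
Confined: ΔV_c = S × A × Δh_c = 7.4 × 10^-5 × 1.5 × 10^7 × 6.3 = 6993 m³
Total ΔV = 2.523 × 10^6 + 6993 = 2.53 × 10^6 m³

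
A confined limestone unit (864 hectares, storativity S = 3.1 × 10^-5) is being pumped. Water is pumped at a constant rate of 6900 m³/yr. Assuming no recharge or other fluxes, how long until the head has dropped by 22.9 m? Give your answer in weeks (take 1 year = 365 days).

t ≈ 46.4 weeks

A = 864 hectares = 8.64 × 10^6 m²
ΔV = S × A × Δh = 3.1 × 10^-5 × 8.64 × 10^6 × 22.9 = 6134 m³
Q = 6900 m³/yr = 18.9 m³/d
t = ΔV / Q = 6134 m³ / 18.9 m³/d = 324.5 d
t = 324.5 d ≈ 46.35 weeks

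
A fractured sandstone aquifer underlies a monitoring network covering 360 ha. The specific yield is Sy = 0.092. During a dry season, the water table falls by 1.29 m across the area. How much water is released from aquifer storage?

A = 360 ha = 3.6 × 10^6 m²
ΔV = Sy × A × Δh = 0.092 × 3.6 × 10^6 m² × 1.29 m = 4.272 × 10^5 m³

ΔV ≈ 4.27 × 10^5 m³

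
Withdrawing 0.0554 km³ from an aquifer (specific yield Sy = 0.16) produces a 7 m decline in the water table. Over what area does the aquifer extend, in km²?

A ≈ 49.5 km²

ΔV = 0.0554 km³ = 5.54 × 10^7 m³
A = ΔV / (Sy × Δh) = 5.54 × 10^7 / (0.16 × 7) = 4.946 × 10^7 m²
A = 4.946 × 10^7 m² = 49.46 km²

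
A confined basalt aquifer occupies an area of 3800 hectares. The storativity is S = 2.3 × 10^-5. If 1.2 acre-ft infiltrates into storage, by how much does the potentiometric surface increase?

A = 3800 hectares = 3.8 × 10^7 m²
ΔV = 1.2 acre-ft = 1480 m³
Δh = ΔV / (S × A) = 1480 m³ / (2.3 × 10^-5 × 3.8 × 10^7 m²) = 1.694 m

Δh ≈ 1.69 m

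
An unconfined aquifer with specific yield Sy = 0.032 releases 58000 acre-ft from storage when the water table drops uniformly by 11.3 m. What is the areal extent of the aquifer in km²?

A ≈ 198 km²

ΔV = 58000 acre-ft = 7.154 × 10^7 m³
A = ΔV / (Sy × Δh) = 7.154 × 10^7 / (0.032 × 11.3) = 1.978 × 10^8 m²
A = 1.978 × 10^8 m² = 197.8 km²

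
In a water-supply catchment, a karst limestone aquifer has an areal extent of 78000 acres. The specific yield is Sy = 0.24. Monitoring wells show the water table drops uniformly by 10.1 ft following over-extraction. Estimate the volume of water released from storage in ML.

ΔV ≈ 2.33 × 10^5 ML

A = 78000 acres = 3.157 × 10^8 m²
Δh = 10.1 ft = 3.078 m
ΔV = Sy × A × Δh = 0.24 × 3.157 × 10^8 m² × 3.078 m = 2.332 × 10^8 m³
ΔV = 2.332 × 10^8 m³ = 2.332 × 10^5 ML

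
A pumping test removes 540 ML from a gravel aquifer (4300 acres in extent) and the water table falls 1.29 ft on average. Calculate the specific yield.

A = 4300 acres = 1.74 × 10^7 m²
Δh = 1.29 ft = 0.3932 m
ΔV = 540 ML = 5.4 × 10^5 m³
Sy = ΔV / (A × Δh) = 5.4 × 10^5 m³ / (1.74 × 10^7 m² × 0.3932 m) = 0.07892

Sy ≈ 0.079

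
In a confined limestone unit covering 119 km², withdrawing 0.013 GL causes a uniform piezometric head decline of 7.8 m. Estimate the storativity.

A = 119 km² = 1.19 × 10^8 m²
ΔV = 0.013 GL = 13000 m³
S = ΔV / (A × Δh) = 13000 m³ / (1.19 × 10^8 m² × 7.8 m) = 1.401 × 10^-5

S ≈ 1.4 × 10^-5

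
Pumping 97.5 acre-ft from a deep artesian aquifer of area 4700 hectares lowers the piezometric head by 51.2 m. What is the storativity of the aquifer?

S ≈ 5 × 10^-5

A = 4700 hectares = 4.7 × 10^7 m²
ΔV = 97.5 acre-ft = 1.203 × 10^5 m³
S = ΔV / (A × Δh) = 1.203 × 10^5 m³ / (4.7 × 10^7 m² × 51.2 m) = 4.998 × 10^-5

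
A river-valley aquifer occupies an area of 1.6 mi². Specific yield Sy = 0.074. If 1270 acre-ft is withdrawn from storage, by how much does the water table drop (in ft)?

A = 1.6 mi² = 4.144 × 10^6 m²
ΔV = 1270 acre-ft = 1.567 × 10^6 m³
Δh = ΔV / (Sy × A) = 1.567 × 10^6 m³ / (0.074 × 4.144 × 10^6 m²) = 5.108 m
Δh = 5.108 m = 16.76 ft

Δh ≈ 16.8 ft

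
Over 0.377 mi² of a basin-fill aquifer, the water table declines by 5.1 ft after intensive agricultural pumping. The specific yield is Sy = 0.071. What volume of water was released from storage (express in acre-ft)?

A = 0.377 mi² = 9.764 × 10^5 m²
Δh = 5.1 ft = 1.554 m
ΔV = Sy × A × Δh = 0.071 × 9.764 × 10^5 m² × 1.554 m = 1.078 × 10^5 m³
ΔV = 1.078 × 10^5 m³ = 87.37 acre-ft

ΔV ≈ 87.4 acre-ft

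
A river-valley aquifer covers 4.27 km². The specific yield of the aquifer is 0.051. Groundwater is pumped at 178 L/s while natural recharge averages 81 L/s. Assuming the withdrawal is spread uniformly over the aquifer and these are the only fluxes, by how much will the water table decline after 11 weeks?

Δh ≈ 2.96 m

A = 4.27 km² = 4.27 × 10^6 m²
Net abstraction = 178 − 81 = 97 L/s
Q_net = 97 L/s = 8381 m³/d
t = 11 weeks = 77 d
ΔV = Q × t = 8381 m³/d × 77 d = 6.453 × 10^5 m³
Δh = ΔV / (Sy × A) = 6.453 × 10^5 / (0.051 × 4.27 × 10^6) = 2.963 m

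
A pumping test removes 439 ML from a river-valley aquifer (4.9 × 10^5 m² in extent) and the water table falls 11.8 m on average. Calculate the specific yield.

Sy ≈ 0.076

ΔV = 439 ML = 4.39 × 10^5 m³
Sy = ΔV / (A × Δh) = 4.39 × 10^5 m³ / (4.9 × 10^5 m² × 11.8 m) = 0.07593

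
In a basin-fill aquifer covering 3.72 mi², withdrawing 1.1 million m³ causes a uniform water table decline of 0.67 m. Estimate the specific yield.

Sy ≈ 0.17

A = 3.72 mi² = 9.635 × 10^6 m²
ΔV = 1.1 million m³ = 1.1 × 10^6 m³
Sy = ΔV / (A × Δh) = 1.1 × 10^6 m³ / (9.635 × 10^6 m² × 0.67 m) = 0.1704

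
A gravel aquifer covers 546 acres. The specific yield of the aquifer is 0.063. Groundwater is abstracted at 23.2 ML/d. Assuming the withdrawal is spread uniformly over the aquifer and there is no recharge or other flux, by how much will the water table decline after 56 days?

A = 546 acres = 2.21 × 10^6 m²
Q = 23.2 ML/d = 23200 m³/d
ΔV = Q × t = 23200 m³/d × 56 d = 1.299 × 10^6 m³
Δh = ΔV / (Sy × A) = 1.299 × 10^6 / (0.063 × 2.21 × 10^6) = 9.333 m

Δh ≈ 9.33 m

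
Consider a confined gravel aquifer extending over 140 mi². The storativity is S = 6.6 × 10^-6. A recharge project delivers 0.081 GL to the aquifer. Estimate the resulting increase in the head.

Δh ≈ 33.8 m

A = 140 mi² = 3.626 × 10^8 m²
ΔV = 0.081 GL = 81000 m³
Δh = ΔV / (S × A) = 81000 m³ / (6.6 × 10^-6 × 3.626 × 10^8 m²) = 33.85 m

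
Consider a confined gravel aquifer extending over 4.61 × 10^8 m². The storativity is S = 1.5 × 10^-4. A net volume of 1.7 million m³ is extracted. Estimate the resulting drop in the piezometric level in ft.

ΔV = 1.7 million m³ = 1.7 × 10^6 m³
Δh = ΔV / (S × A) = 1.7 × 10^6 m³ / (1.5 × 10^-4 × 4.61 × 10^8 m²) = 24.58 m
Δh = 24.58 m = 80.66 ft

Δh ≈ 80.7 ft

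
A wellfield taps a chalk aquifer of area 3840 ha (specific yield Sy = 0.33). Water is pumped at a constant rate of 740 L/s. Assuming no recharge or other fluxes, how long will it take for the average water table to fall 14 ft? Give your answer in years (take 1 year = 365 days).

A = 3840 ha = 3.84 × 10^7 m²
Δh = 14 ft = 4.267 m
ΔV = Sy × A × Δh = 0.33 × 3.84 × 10^7 × 4.267 = 5.407 × 10^7 m³
Q = 740 L/s = 63940 m³/d
t = ΔV / Q = 5.407 × 10^7 m³ / 63940 m³/d = 845.8 d
t = 845.8 d ≈ 2.317 years

t ≈ 2.32 years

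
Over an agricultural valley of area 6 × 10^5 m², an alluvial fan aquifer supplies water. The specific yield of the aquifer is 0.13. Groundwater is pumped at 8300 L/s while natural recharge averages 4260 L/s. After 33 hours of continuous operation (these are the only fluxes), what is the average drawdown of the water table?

Net abstraction = 8300 − 4260 = 4040 L/s
Q_net = 4040 L/s = 3.491 × 10^5 m³/d
t = 33 hours = 1.375 d
ΔV = Q × t = 3.491 × 10^5 m³/d × 1.375 d = 4.8 × 10^5 m³
Δh = ΔV / (Sy × A) = 4.8 × 10^5 / (0.13 × 6 × 10^5) = 6.153 m

Δh ≈ 6.15 m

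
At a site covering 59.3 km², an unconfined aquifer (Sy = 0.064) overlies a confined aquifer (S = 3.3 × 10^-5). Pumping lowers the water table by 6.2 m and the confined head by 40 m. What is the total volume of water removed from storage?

ΔV ≈ 2.36 × 10^7 m³

A = 59.3 km² = 5.93 × 10^7 m²
Unconfined: ΔV_u = Sy × A × Δh_u = 0.064 × 5.93 × 10^7 × 6.2 = 2.353 × 10^7 m³
Confined: ΔV_c = S × A × Δh_c = 3.3 × 10^-5 × 5.93 × 10^7 × 40 = 78280 m³
Total ΔV = 2.353 × 10^7 + 78280 = 2.361 × 10^7 m³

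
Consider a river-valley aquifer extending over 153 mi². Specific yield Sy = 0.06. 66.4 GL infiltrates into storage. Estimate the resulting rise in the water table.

Δh ≈ 2.79 m

A = 153 mi² = 3.963 × 10^8 m²
ΔV = 66.4 GL = 6.64 × 10^7 m³
Δh = ΔV / (Sy × A) = 6.64 × 10^7 m³ / (0.06 × 3.963 × 10^8 m²) = 2.793 m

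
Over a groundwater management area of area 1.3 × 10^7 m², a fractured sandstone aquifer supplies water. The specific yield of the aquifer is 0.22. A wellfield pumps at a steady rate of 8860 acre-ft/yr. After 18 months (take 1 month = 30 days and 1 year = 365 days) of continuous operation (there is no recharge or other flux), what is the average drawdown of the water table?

Δh ≈ 5.65 m

Q = 8860 acre-ft/yr = 29940 m³/d
t = 18 months = 540 d
ΔV = Q × t = 29940 m³/d × 540 d = 1.617 × 10^7 m³
Δh = ΔV / (Sy × A) = 1.617 × 10^7 / (0.22 × 1.3 × 10^7) = 5.653 m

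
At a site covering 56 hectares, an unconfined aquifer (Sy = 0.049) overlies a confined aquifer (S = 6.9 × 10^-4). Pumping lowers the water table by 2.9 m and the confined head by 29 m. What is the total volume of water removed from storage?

A = 56 hectares = 5.6 × 10^5 m²
Unconfined: ΔV_u = Sy × A × Δh_u = 0.049 × 5.6 × 10^5 × 2.9 = 79580 m³
Confined: ΔV_c = S × A × Δh_c = 6.9 × 10^-4 × 5.6 × 10^5 × 29 = 11210 m³
Total ΔV = 79580 + 11210 = 90780 m³

ΔV ≈ 90800 m³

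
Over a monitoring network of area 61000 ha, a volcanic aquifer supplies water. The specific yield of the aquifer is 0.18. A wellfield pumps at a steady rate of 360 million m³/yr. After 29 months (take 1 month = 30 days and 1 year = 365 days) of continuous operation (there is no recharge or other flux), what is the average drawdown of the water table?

A = 61000 ha = 6.1 × 10^8 m²
Q = 360 million m³/yr = 9.863 × 10^5 m³/d
t = 29 months = 870 d
ΔV = Q × t = 9.863 × 10^5 m³/d × 870 d = 8.581 × 10^8 m³
Δh = ΔV / (Sy × A) = 8.581 × 10^8 / (0.18 × 6.1 × 10^8) = 7.815 m

Δh ≈ 7.81 m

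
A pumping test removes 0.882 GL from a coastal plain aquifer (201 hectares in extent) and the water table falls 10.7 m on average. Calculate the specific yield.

Sy ≈ 0.041

A = 201 hectares = 2.01 × 10^6 m²
ΔV = 0.882 GL = 8.82 × 10^5 m³
Sy = ΔV / (A × Δh) = 8.82 × 10^5 m³ / (2.01 × 10^6 m² × 10.7 m) = 0.04101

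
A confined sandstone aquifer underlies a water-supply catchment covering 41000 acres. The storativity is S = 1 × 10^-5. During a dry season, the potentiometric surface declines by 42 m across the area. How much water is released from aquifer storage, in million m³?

A = 41000 acres = 1.659 × 10^8 m²
ΔV = S × A × Δh = 1 × 10^-5 × 1.659 × 10^8 m² × 42 m = 69690 m³
ΔV = 69690 m³ = 0.06969 million m³

ΔV ≈ 0.0697 million m³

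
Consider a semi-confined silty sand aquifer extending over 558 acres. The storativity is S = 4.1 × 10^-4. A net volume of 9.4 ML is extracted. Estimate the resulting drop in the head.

A = 558 acres = 2.258 × 10^6 m²
ΔV = 9.4 ML = 9400 m³
Δh = ΔV / (S × A) = 9400 m³ / (4.1 × 10^-4 × 2.258 × 10^6 m²) = 10.15 m

Δh ≈ 10.2 m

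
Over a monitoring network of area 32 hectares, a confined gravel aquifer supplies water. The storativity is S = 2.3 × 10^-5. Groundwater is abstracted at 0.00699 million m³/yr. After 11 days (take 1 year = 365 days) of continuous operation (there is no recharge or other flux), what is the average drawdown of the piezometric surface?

A = 32 hectares = 3.2 × 10^5 m²
Q = 0.00699 million m³/yr = 19.15 m³/d
ΔV = Q × t = 19.15 m³/d × 11 d = 210.7 m³
Δh = ΔV / (S × A) = 210.7 / (2.3 × 10^-5 × 3.2 × 10^5) = 28.62 m

Δh ≈ 28.6 m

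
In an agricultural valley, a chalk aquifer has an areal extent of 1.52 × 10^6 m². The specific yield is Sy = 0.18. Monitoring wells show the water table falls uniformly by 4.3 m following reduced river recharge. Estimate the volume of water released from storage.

ΔV ≈ 1.18 × 10^6 m³

ΔV = Sy × A × Δh = 0.18 × 1.52 × 10^6 m² × 4.3 m = 1.176 × 10^6 m³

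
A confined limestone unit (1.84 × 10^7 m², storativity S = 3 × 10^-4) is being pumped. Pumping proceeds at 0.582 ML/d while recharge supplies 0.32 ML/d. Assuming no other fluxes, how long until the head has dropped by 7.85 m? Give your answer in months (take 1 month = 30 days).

ΔV = S × A × Δh = 3 × 10^-4 × 1.84 × 10^7 × 7.85 = 43330 m³
Net withdrawal = 0.582 − 0.32 = 0.262 ML/d = 262 m³/d
t = ΔV / Q = 43330 m³ / 262 m³/d = 165.4 d
t = 165.4 d ≈ 5.513 months

t ≈ 5.51 months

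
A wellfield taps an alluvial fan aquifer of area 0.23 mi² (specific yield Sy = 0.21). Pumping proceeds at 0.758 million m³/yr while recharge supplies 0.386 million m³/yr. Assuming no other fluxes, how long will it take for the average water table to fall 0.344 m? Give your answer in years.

A = 0.23 mi² = 5.957 × 10^5 m²
ΔV = Sy × A × Δh = 0.21 × 5.957 × 10^5 × 0.344 = 43030 m³
Net withdrawal = 0.758 − 0.386 = 0.372 million m³/yr = 1019 m³/d
t = ΔV / Q = 43030 m³ / 1019 m³/d = 42.22 d
t = 42.22 d ≈ 0.1157 years

t ≈ 0.116 years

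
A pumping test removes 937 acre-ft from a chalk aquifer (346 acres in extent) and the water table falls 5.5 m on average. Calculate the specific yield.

A = 346 acres = 1.4 × 10^6 m²
ΔV = 937 acre-ft = 1.156 × 10^6 m³
Sy = ΔV / (A × Δh) = 1.156 × 10^6 m³ / (1.4 × 10^6 m² × 5.5 m) = 0.1501

Sy ≈ 0.15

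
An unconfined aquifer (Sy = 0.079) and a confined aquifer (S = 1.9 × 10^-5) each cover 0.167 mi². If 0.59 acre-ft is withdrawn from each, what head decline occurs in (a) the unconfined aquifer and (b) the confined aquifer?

Δh_u ≈ 0.0213 m; Δh_c ≈ 88.6 m

A = 0.167 mi² = 4.325 × 10^5 m²
ΔV = 0.59 acre-ft = 727.8 m³
Unconfined: Δh_u = ΔV/(Sy·A) = 727.8/(0.079 × 4.325 × 10^5) = 0.0213 m
Confined: Δh_c = ΔV/(S·A) = 727.8/(1.9 × 10^-5 × 4.325 × 10^5) = 88.56 m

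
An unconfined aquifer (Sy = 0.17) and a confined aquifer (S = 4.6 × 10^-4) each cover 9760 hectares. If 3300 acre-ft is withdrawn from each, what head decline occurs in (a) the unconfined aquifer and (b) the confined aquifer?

Δh_u ≈ 0.245 m; Δh_c ≈ 90.7 m

A = 9760 hectares = 9.76 × 10^7 m²
ΔV = 3300 acre-ft = 4.07 × 10^6 m³
Unconfined: Δh_u = ΔV/(Sy·A) = 4.07 × 10^6/(0.17 × 9.76 × 10^7) = 0.2453 m
Confined: Δh_c = ΔV/(S·A) = 4.07 × 10^6/(4.6 × 10^-4 × 9.76 × 10^7) = 90.66 m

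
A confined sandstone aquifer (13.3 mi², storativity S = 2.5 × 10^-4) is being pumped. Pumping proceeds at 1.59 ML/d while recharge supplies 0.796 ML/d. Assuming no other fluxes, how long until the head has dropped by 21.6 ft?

t ≈ 71.4 days

A = 13.3 mi² = 3.445 × 10^7 m²
Δh = 21.6 ft = 6.584 m
ΔV = S × A × Δh = 2.5 × 10^-4 × 3.445 × 10^7 × 6.584 = 56700 m³
Net withdrawal = 1.59 − 0.796 = 0.794 ML/d = 794 m³/d
t = ΔV / Q = 56700 m³ / 794 m³/d = 71.41 d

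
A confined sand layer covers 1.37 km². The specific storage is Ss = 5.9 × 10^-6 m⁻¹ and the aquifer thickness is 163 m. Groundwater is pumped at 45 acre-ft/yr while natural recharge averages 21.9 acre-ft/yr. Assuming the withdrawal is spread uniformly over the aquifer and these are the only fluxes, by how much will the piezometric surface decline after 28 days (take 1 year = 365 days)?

S = Ss × b = 5.9 × 10^-6 m⁻¹ × 163 m = 9.617 × 10^-4
A = 1.37 km² = 1.37 × 10^6 m²
Net abstraction = 45 − 21.9 = 23.1 acre-ft/yr
Q_net = 23.1 acre-ft/yr = 78.06 m³/d
ΔV = Q × t = 78.06 m³/d × 28 d = 2186 m³
Δh = ΔV / (S × A) = 2186 / (9.617 × 10^-4 × 1.37 × 10^6) = 1.659 m

Δh ≈ 1.66 m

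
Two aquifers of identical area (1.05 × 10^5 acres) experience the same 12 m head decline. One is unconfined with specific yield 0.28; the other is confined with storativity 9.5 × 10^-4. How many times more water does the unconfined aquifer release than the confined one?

ΔV_u / ΔV_c ≈ 295

A = 1.05 × 10^5 acres = 4.249 × 10^8 m²
Unconfined: ΔV_u = Sy × A × Δh = 0.28 × 4.249 × 10^8 × 12 = 1.428 × 10^9 m³
Confined: ΔV_c = S × A × Δh = 9.5 × 10^-4 × 4.249 × 10^8 × 12 = 4.844 × 10^6 m³
Ratio = ΔV_u / ΔV_c = Sy / S = 0.28 / 9.5 × 10^-4 = 294.7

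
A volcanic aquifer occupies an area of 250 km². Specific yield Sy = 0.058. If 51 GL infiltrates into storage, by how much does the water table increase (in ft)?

A = 250 km² = 2.5 × 10^8 m²
ΔV = 51 GL = 5.1 × 10^7 m³
Δh = ΔV / (Sy × A) = 5.1 × 10^7 m³ / (0.058 × 2.5 × 10^8 m²) = 3.517 m
Δh = 3.517 m = 11.54 ft

Δh ≈ 11.5 ft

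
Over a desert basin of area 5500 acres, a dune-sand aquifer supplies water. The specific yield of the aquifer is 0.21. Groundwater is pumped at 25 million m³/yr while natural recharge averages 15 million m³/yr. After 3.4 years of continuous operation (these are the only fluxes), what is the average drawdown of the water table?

A = 5500 acres = 2.226 × 10^7 m²
Net abstraction = 25 − 15 = 10 million m³/yr
Q_net = 10 million m³/yr = 27400 m³/d
t = 3.4 years = 1241 d
ΔV = Q × t = 27400 m³/d × 1241 d = 3.4 × 10^7 m³
Δh = ΔV / (Sy × A) = 3.4 × 10^7 / (0.21 × 2.226 × 10^7) = 7.274 m

Δh ≈ 7.27 m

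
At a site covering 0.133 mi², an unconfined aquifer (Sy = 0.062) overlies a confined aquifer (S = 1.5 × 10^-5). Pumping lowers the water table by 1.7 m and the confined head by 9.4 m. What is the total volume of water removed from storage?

ΔV ≈ 36400 m³

A = 0.133 mi² = 3.445 × 10^5 m²
Unconfined: ΔV_u = Sy × A × Δh_u = 0.062 × 3.445 × 10^5 × 1.7 = 36310 m³
Confined: ΔV_c = S × A × Δh_c = 1.5 × 10^-5 × 3.445 × 10^5 × 9.4 = 48.57 m³
Total ΔV = 36310 + 48.57 = 36360 m³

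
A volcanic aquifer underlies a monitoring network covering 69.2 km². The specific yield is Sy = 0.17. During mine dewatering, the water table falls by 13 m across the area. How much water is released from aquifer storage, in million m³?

A = 69.2 km² = 6.92 × 10^7 m²
ΔV = Sy × A × Δh = 0.17 × 6.92 × 10^7 m² × 13 m = 1.529 × 10^8 m³
ΔV = 1.529 × 10^8 m³ = 152.9 million m³

ΔV ≈ 153 million m³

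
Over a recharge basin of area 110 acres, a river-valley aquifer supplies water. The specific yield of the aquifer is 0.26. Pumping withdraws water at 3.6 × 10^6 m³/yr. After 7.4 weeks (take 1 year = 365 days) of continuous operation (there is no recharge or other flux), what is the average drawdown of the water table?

Δh ≈ 4.41 m

A = 110 acres = 4.452 × 10^5 m²
Q = 3.6 × 10^6 m³/yr = 9863 m³/d
t = 7.4 weeks = 51.8 d
ΔV = Q × t = 9863 m³/d × 51.8 d = 5.109 × 10^5 m³
Δh = ΔV / (Sy × A) = 5.109 × 10^5 / (0.26 × 4.452 × 10^5) = 4.414 m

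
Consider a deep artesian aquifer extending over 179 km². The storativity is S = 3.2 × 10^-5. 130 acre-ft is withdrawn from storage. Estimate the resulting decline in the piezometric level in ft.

A = 179 km² = 1.79 × 10^8 m²
ΔV = 130 acre-ft = 1.604 × 10^5 m³
Δh = ΔV / (S × A) = 1.604 × 10^5 m³ / (3.2 × 10^-5 × 1.79 × 10^8 m²) = 27.99 m
Δh = 27.99 m = 91.85 ft

Δh ≈ 91.8 ft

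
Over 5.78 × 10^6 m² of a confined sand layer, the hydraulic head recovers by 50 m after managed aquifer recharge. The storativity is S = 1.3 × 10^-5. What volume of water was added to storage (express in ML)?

ΔV = S × A × Δh = 1.3 × 10^-5 × 5.78 × 10^6 m² × 50 m = 3757 m³
ΔV = 3757 m³ = 3.757 ML

ΔV ≈ 3.76 ML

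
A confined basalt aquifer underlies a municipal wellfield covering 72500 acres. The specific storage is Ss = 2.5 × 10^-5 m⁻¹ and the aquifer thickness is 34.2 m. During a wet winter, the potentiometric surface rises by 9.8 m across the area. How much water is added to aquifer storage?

ΔV ≈ 2.46 × 10^6 m³

S = Ss × b = 2.5 × 10^-5 m⁻¹ × 34.2 m = 8.55 × 10^-4
A = 72500 acres = 2.934 × 10^8 m²
ΔV = S × A × Δh = 8.55 × 10^-4 × 2.934 × 10^8 m² × 9.8 m = 2.458 × 10^6 m³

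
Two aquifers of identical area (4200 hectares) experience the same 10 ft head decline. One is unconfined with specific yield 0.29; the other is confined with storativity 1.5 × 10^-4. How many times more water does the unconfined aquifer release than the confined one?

ΔV_u / ΔV_c ≈ 1930

A = 4200 hectares = 4.2 × 10^7 m²
Δh = 10 ft = 3.048 m
Unconfined: ΔV_u = Sy × A × Δh = 0.29 × 4.2 × 10^7 × 3.048 = 3.712 × 10^7 m³
Confined: ΔV_c = S × A × Δh = 1.5 × 10^-4 × 4.2 × 10^7 × 3.048 = 19200 m³
Ratio = ΔV_u / ΔV_c = Sy / S = 0.29 / 1.5 × 10^-4 = 1933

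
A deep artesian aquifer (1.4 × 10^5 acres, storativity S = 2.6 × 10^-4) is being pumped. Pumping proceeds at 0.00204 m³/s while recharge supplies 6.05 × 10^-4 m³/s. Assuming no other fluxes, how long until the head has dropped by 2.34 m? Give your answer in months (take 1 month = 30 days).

t ≈ 92.7 months

A = 1.4 × 10^5 acres = 5.666 × 10^8 m²
ΔV = S × A × Δh = 2.6 × 10^-4 × 5.666 × 10^8 × 2.34 = 3.447 × 10^5 m³
Net withdrawal = 0.00204 − 6.05 × 10^-4 = 0.001435 m³/s = 124 m³/d
t = ΔV / Q = 3.447 × 10^5 m³ / 124 m³/d = 2780 d
t = 2780 d ≈ 92.67 months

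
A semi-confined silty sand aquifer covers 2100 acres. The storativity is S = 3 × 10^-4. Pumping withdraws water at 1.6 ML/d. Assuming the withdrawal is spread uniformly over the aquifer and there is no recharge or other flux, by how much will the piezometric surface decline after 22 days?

Δh ≈ 13.8 m

A = 2100 acres = 8.498 × 10^6 m²
Q = 1.6 ML/d = 1600 m³/d
ΔV = Q × t = 1600 m³/d × 22 d = 35200 m³
Δh = ΔV / (S × A) = 35200 / (3 × 10^-4 × 8.498 × 10^6) = 13.81 m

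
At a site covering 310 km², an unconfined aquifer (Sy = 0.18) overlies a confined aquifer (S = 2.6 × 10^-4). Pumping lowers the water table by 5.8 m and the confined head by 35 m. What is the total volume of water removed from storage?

ΔV ≈ 3.26 × 10^8 m³

A = 310 km² = 3.1 × 10^8 m²
Unconfined: ΔV_u = Sy × A × Δh_u = 0.18 × 3.1 × 10^8 × 5.8 = 3.236 × 10^8 m³
Confined: ΔV_c = S × A × Δh_c = 2.6 × 10^-4 × 3.1 × 10^8 × 35 = 2.821 × 10^6 m³
Total ΔV = 3.236 × 10^8 + 2.821 × 10^6 = 3.265 × 10^8 m³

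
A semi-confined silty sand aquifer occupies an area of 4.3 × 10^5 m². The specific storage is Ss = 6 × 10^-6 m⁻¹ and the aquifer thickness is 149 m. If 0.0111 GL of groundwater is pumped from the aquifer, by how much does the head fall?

Δh ≈ 28.9 m

S = Ss × b = 6 × 10^-6 m⁻¹ × 149 m = 8.94 × 10^-4
ΔV = 0.0111 GL = 11100 m³
Δh = ΔV / (S × A) = 11100 m³ / (8.94 × 10^-4 × 4.3 × 10^5 m²) = 28.87 m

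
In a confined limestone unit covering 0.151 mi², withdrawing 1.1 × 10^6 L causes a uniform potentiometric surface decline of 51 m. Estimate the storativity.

S ≈ 5.5 × 10^-5

A = 0.151 mi² = 3.911 × 10^5 m²
ΔV = 1.1 × 10^6 L = 1100 m³
S = ΔV / (A × Δh) = 1100 m³ / (3.911 × 10^5 m² × 51 m) = 5.515 × 10^-5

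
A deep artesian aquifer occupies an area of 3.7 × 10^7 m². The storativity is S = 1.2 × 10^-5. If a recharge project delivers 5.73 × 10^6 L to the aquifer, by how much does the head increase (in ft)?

ΔV = 5.73 × 10^6 L = 5730 m³
Δh = ΔV / (S × A) = 5730 m³ / (1.2 × 10^-5 × 3.7 × 10^7 m²) = 12.91 m
Δh = 12.91 m = 42.34 ft

Δh ≈ 42.3 ft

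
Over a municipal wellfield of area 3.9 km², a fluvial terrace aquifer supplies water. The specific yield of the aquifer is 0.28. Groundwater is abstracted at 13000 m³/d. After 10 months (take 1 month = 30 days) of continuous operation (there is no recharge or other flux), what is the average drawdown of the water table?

A = 3.9 km² = 3.9 × 10^6 m²
t = 10 months = 300 d
ΔV = Q × t = 13000 m³/d × 300 d = 3.9 × 10^6 m³
Δh = ΔV / (Sy × A) = 3.9 × 10^6 / (0.28 × 3.9 × 10^6) = 3.571 m

Δh ≈ 3.57 m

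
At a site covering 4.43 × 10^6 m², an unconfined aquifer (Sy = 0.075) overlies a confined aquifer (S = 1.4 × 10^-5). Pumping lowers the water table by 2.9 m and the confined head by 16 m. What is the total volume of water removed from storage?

ΔV ≈ 9.65 × 10^5 m³

Unconfined: ΔV_u = Sy × A × Δh_u = 0.075 × 4.43 × 10^6 × 2.9 = 9.635 × 10^5 m³
Confined: ΔV_c = S × A × Δh_c = 1.4 × 10^-5 × 4.43 × 10^6 × 16 = 992.3 m³
Total ΔV = 9.635 × 10^5 + 992.3 = 9.645 × 10^5 m³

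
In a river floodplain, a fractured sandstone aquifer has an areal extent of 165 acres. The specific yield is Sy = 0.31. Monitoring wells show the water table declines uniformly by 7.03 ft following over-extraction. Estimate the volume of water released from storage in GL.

ΔV ≈ 0.444 GL

A = 165 acres = 6.677 × 10^5 m²
Δh = 7.03 ft = 2.143 m
ΔV = Sy × A × Δh = 0.31 × 6.677 × 10^5 m² × 2.143 m = 4.435 × 10^5 m³
ΔV = 4.435 × 10^5 m³ = 0.4435 GL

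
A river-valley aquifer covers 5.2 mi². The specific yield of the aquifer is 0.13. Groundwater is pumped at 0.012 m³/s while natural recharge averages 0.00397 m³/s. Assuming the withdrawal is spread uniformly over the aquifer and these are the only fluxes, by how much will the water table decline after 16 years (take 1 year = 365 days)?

A = 5.2 mi² = 1.347 × 10^7 m²
Net abstraction = 0.012 − 0.00397 = 0.00803 m³/s
Q_net = 0.00803 m³/s = 693.8 m³/d
t = 16 years = 5840 d
ΔV = Q × t = 693.8 m³/d × 5840 d = 4.052 × 10^6 m³
Δh = ΔV / (Sy × A) = 4.052 × 10^6 / (0.13 × 1.347 × 10^7) = 2.314 m

Δh ≈ 2.31 m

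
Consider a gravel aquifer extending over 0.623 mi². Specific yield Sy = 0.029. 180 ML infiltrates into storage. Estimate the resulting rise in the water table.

Δh ≈ 3.85 m

A = 0.623 mi² = 1.614 × 10^6 m²
ΔV = 180 ML = 1.8 × 10^5 m³
Δh = ΔV / (Sy × A) = 1.8 × 10^5 m³ / (0.029 × 1.614 × 10^6 m²) = 3.847 m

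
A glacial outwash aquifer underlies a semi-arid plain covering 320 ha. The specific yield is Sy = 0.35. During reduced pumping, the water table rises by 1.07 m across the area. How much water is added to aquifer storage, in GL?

A = 320 ha = 3.2 × 10^6 m²
ΔV = Sy × A × Δh = 0.35 × 3.2 × 10^6 m² × 1.07 m = 1.198 × 10^6 m³
ΔV = 1.198 × 10^6 m³ = 1.198 GL

ΔV ≈ 1.2 GL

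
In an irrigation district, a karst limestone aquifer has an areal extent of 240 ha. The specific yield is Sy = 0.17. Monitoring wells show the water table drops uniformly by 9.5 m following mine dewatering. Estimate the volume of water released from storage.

A = 240 ha = 2.4 × 10^6 m²
ΔV = Sy × A × Δh = 0.17 × 2.4 × 10^6 m² × 9.5 m = 3.876 × 10^6 m³

ΔV ≈ 3.88 × 10^6 m³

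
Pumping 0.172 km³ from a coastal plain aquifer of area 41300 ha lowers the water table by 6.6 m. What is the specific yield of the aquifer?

Sy ≈ 0.063

A = 41300 ha = 4.13 × 10^8 m²
ΔV = 0.172 km³ = 1.72 × 10^8 m³
Sy = ΔV / (A × Δh) = 1.72 × 10^8 m³ / (4.13 × 10^8 m² × 6.6 m) = 0.0631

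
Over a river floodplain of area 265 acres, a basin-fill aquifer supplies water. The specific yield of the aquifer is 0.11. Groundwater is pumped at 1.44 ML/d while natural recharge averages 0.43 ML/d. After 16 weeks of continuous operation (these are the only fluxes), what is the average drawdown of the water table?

Δh ≈ 0.959 m

A = 265 acres = 1.072 × 10^6 m²
Net abstraction = 1.44 − 0.43 = 1.01 ML/d
Q_net = 1.01 ML/d = 1010 m³/d
t = 16 weeks = 112 d
ΔV = Q × t = 1010 m³/d × 112 d = 1.131 × 10^5 m³
Δh = ΔV / (Sy × A) = 1.131 × 10^5 / (0.11 × 1.072 × 10^6) = 0.9589 m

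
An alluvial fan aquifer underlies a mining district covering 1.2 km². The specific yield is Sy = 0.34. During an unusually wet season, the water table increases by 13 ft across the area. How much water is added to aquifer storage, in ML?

A = 1.2 km² = 1.2 × 10^6 m²
Δh = 13 ft = 3.962 m
ΔV = Sy × A × Δh = 0.34 × 1.2 × 10^6 m² × 3.962 m = 1.617 × 10^6 m³
ΔV = 1.617 × 10^6 m³ = 1617 ML

ΔV ≈ 1620 ML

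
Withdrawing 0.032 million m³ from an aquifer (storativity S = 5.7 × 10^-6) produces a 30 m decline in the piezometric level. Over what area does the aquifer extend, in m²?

ΔV = 0.032 million m³ = 32000 m³
A = ΔV / (S × Δh) = 32000 / (5.7 × 10^-6 × 30) = 1.871 × 10^8 m²

A ≈ 1.87 × 10^8 m²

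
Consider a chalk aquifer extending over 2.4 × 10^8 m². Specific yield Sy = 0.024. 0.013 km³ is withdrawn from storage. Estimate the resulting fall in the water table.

Δh ≈ 2.26 m

ΔV = 0.013 km³ = 1.3 × 10^7 m³
Δh = ΔV / (Sy × A) = 1.3 × 10^7 m³ / (0.024 × 2.4 × 10^8 m²) = 2.257 m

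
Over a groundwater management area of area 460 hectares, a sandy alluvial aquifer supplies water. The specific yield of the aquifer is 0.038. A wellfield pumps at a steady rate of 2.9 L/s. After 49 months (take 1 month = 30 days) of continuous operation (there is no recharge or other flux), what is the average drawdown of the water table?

A = 460 hectares = 4.6 × 10^6 m²
Q = 2.9 L/s = 250.6 m³/d
t = 49 months = 1470 d
ΔV = Q × t = 250.6 m³/d × 1470 d = 3.683 × 10^5 m³
Δh = ΔV / (Sy × A) = 3.683 × 10^5 / (0.038 × 4.6 × 10^6) = 2.107 m

Δh ≈ 2.11 m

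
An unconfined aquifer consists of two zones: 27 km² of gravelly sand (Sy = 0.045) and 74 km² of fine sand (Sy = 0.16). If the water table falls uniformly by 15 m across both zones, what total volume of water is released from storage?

ΔV ≈ 1.96 × 10^8 m³

A₁ = 27 km² = 2.7 × 10^7 m²; A₂ = 74 km² = 7.4 × 10^7 m²
ΔV₁ = 0.045 × 2.7 × 10^7 × 15 = 1.823 × 10^7 m³
ΔV₂ = 0.16 × 7.4 × 10^7 × 15 = 1.776 × 10^8 m³
ΔV = ΔV₁ + ΔV₂ = 1.958 × 10^8 m³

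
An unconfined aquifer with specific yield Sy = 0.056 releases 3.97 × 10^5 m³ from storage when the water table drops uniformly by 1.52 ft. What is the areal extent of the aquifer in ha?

A ≈ 1530 ha

Δh = 1.52 ft = 0.4633 m
A = ΔV / (Sy × Δh) = 3.97 × 10^5 / (0.056 × 0.4633) = 1.53 × 10^7 m²
A = 1.53 × 10^7 m² = 1530 ha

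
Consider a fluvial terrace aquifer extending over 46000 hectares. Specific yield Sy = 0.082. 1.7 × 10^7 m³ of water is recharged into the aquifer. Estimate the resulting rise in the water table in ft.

A = 46000 hectares = 4.6 × 10^8 m²
Δh = ΔV / (Sy × A) = 1.7 × 10^7 m³ / (0.082 × 4.6 × 10^8 m²) = 0.4507 m
Δh = 0.4507 m = 1.479 ft

Δh ≈ 1.48 ft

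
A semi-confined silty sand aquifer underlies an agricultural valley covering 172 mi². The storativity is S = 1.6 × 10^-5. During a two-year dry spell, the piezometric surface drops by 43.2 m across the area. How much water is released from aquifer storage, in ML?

ΔV ≈ 308 ML

A = 172 mi² = 4.455 × 10^8 m²
ΔV = S × A × Δh = 1.6 × 10^-5 × 4.455 × 10^8 m² × 43.2 m = 3.079 × 10^5 m³
ΔV = 3.079 × 10^5 m³ = 307.9 ML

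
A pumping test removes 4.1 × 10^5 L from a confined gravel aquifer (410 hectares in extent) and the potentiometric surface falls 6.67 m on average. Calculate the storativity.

A = 410 hectares = 4.1 × 10^6 m²
ΔV = 4.1 × 10^5 L = 410 m³
S = ΔV / (A × Δh) = 410 m³ / (4.1 × 10^6 m² × 6.67 m) = 1.499 × 10^-5

S ≈ 1.5 × 10^-5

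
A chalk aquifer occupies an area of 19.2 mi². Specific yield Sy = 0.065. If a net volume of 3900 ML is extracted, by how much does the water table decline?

A = 19.2 mi² = 4.973 × 10^7 m²
ΔV = 3900 ML = 3.9 × 10^6 m³
Δh = ΔV / (Sy × A) = 3.9 × 10^6 m³ / (0.065 × 4.973 × 10^7 m²) = 1.207 m

Δh ≈ 1.21 m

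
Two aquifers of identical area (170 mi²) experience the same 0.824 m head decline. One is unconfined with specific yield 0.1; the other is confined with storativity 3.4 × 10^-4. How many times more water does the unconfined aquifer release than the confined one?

A = 170 mi² = 4.403 × 10^8 m²
Unconfined: ΔV_u = Sy × A × Δh = 0.1 × 4.403 × 10^8 × 0.824 = 3.628 × 10^7 m³
Confined: ΔV_c = S × A × Δh = 3.4 × 10^-4 × 4.403 × 10^8 × 0.824 = 1.234 × 10^5 m³
Ratio = ΔV_u / ΔV_c = Sy / S = 0.1 / 3.4 × 10^-4 = 294.1

ΔV_u / ΔV_c ≈ 294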